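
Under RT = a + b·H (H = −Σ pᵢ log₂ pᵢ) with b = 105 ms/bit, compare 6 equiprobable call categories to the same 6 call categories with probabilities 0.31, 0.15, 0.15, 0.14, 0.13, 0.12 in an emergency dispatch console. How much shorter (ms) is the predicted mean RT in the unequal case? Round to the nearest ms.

10 ms

The RT saving is b·ΔH. Equiprobable H₀ = log₂(6) = 2.5850 bits; with the given probabilities H = 2.4917 bits.
b·(H₀ − H) = 105 × (2.5850 − 2.4917) = 9.79 ms.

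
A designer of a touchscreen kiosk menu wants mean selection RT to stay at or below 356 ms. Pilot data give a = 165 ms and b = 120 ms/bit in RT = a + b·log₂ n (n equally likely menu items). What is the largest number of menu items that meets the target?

3

120·log₂ n ≤ 356 − 165 = 191, giving log₂ n ≤ 1.5917 and n ≤ 3.014. The largest whole number is 3.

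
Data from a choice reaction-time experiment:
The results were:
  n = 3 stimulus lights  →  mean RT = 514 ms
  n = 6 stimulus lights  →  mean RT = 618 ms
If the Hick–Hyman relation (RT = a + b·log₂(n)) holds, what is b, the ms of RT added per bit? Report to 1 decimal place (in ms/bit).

The slope on a log₂ axis is (618 − 514) / (2.5850 − 1.5850) = 104.000 ms/bit.

104.0 ms/bit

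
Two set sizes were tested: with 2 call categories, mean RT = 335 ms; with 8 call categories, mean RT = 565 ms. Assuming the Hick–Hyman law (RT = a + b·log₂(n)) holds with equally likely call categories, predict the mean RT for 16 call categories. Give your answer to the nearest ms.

RT is linear in log₂ n, so two points fix the line:
  b = (565 − 335) / (log₂ 8 − log₂ 2) = 230 / (3 − 1) = 115 ms/bit
  a = 335 − 115 × 1 = 220 ms
Then RT(16) = 220 + 115 × log₂ 16 = 220 + 115 × 4 ≈ 680.000 ms.

680 ms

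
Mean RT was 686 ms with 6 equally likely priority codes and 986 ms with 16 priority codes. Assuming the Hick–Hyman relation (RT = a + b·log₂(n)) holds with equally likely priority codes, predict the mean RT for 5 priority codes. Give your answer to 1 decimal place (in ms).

RT is linear in log₂ n, so two points fix the line:
  b = (986 − 686) / (log₂ 16 − log₂ 6) = 300 / (4 − 2.5850) = 212.009 ms/bit
  a = 686 − 212.009 × 2.5850 = 137.966 ms
Then RT(5) = 137.966 + 212.009 × log₂ 5 = 137.966 + 212.009 × 2.3219 ≈ 630.234 ms.

630.2 ms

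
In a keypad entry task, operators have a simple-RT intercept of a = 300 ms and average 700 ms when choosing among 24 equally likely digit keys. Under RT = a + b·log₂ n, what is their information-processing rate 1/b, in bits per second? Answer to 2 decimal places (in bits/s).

11.46 bits/s

Choice component = 700 − 300 = 400 ms over log₂(24) = 4.5850 bits.
b = 400 / 4.5850 = 87.242 ms/bit, so 1/b = 11.462 bits/s.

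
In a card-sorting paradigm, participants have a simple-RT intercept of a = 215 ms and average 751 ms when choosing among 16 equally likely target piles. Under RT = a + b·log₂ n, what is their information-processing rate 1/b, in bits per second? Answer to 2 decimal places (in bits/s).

b = (751 − 215)/log₂ 16 = 536/4 = 134.000 ms per bit = 0.13400 s/bit; the reciprocal is 7.463 bits/s.

7.46 bits/s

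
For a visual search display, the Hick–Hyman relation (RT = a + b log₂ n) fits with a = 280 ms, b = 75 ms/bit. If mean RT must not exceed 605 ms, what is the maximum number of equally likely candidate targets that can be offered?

75·log₂ n ≤ 605 − 280 = 325, giving log₂ n ≤ 4.3333 and n ≤ 20.159. The largest whole number is 20.

20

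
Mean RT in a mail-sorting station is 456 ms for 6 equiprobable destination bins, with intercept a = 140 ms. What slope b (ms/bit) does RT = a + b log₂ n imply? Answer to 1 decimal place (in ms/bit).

b = (456 − 140) / log₂(6) = 316 / 2.5850 = 122.245 ms/bit.

122.2 ms/bit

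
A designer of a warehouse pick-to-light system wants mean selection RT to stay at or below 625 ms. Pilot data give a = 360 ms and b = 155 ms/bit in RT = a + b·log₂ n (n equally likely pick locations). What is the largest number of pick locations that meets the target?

3

155·log₂ n ≤ 625 − 360 = 265, giving log₂ n ≤ 1.7097 and n ≤ 3.271. The largest whole number is 3.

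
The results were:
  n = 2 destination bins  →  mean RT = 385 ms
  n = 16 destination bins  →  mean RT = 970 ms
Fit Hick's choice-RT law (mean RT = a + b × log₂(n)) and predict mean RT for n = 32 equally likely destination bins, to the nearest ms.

1165 ms

Fit slope and intercept:
  b = (970 − 385) / (log₂ 16 − log₂ 2) = 585 / (4 − 1) = 195 ms/bit
  a = 385 − 195 × 1 = 190 ms
Then RT(32) = 190 + 195 × log₂ 32 = 190 + 195 × 5 ≈ 1165.000 ms.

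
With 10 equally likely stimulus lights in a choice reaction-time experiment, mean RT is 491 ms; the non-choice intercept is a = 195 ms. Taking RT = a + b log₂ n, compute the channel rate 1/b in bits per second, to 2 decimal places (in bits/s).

11.22 bits/s

b = (491 − 195)/log₂ 10 = 296/3.3219 = 89.105 ms per bit = 0.08910 s/bit; the reciprocal is 11.223 bits/s.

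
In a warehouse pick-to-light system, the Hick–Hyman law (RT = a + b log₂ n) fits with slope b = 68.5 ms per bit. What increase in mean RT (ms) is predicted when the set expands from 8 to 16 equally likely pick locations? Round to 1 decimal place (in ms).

68.5 ms

ΔRT = (a + b log₂ n₂) − (a + b log₂ n₁) = b·(log₂ n₂ − log₂ n₁).
log₂(16) − log₂(8) = log₂(16/8) = log₂(2) = 1.
ΔRT = 68.5 × 1.0000 = 68.500 ms.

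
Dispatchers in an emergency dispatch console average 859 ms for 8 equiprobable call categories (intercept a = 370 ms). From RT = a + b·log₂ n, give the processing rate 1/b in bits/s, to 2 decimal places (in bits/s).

Choice component = 859 − 370 = 489 ms over log₂(8) = 3 bits.
b = 489 / 3 = 163.000 ms/bit, so 1/b = 6.135 bits/s.

6.13 bits/s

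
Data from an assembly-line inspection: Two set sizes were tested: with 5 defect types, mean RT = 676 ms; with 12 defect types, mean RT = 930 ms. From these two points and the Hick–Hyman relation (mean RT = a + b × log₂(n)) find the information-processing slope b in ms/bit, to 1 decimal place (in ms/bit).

Slope: b = (930 − 676) / (log₂ 12 − log₂ 5) = 254/1.2630 = 201.103 ms/bit.

201.1 ms/bit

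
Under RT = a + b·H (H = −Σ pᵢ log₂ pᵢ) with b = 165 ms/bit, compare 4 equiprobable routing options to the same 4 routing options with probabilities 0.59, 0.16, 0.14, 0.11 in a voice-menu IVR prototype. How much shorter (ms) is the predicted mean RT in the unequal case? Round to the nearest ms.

63 ms

Equiprobable entropy H₀ = log₂ 4 = 2.0000 bits.
Skewed entropy H = −Σ pᵢ log₂ pᵢ = 1.6195 bits.
ΔRT = b·(H₀ − H) = 165 × 0.3805 = 62.78 ms.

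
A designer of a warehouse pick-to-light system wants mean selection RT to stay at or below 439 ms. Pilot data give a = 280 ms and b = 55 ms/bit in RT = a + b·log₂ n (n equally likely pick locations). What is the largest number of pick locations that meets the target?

7

55·log₂ n ≤ 439 − 280 = 159, giving log₂ n ≤ 2.8909 and n ≤ 7.417. The largest whole number is 7.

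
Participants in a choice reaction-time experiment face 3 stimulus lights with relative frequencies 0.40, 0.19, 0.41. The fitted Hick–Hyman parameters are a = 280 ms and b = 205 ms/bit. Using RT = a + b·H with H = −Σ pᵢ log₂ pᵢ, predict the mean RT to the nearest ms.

H = 0.40·log₂(1/0.40) + 0.19·log₂(1/0.19) + 0.41·log₂(1/0.41) = 1.5114 bits.
RT = 280 + 205 × 1.5114 = 589.83 ms.

590 ms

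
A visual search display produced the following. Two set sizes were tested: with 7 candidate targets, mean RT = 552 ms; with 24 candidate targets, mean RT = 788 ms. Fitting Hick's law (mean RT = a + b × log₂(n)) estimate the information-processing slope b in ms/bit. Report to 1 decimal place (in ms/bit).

b = (RT₂ − RT₁)/(log₂ n₂ − log₂ n₁) = (788 − 552)/(4.5850 − 2.8074) = 132.763 ms/bit.

132.8 ms/bit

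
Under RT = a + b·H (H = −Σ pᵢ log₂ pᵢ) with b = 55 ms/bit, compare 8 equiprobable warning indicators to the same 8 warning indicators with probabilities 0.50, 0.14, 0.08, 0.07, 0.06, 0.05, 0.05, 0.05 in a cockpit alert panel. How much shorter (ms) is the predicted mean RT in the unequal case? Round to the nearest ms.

36 ms

Equiprobable entropy H₀ = log₂ 8 = 3.0000 bits.
Skewed entropy H = −Σ pᵢ log₂ pᵢ = 2.3490 bits.
ΔRT = b·(H₀ − H) = 55 × 0.6510 = 35.81 ms.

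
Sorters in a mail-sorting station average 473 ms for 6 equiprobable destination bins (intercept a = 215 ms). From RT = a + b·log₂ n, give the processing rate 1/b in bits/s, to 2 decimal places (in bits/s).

b = (473 − 215)/log₂ 6 = 258/2.5850 = 99.808 ms per bit = 0.09981 s/bit; the reciprocal is 10.019 bits/s.

10.02 bits/s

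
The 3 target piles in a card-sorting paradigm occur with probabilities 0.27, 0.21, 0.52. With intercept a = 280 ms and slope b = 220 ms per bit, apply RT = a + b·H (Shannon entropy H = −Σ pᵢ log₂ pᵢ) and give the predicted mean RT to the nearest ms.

Entropy contributions −pᵢ log₂ pᵢ: 0.5100, 0.4728, 0.4906; sum H = 1.4734 bits.
RT = a + bH = 280 + 220·1.4734 = 604.15 ms.

604 ms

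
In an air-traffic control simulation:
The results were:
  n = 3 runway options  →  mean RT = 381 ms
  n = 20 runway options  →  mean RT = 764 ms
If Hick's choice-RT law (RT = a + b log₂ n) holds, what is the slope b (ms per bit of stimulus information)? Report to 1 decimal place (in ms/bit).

139.9 ms/bit

b = (RT₂ − RT₁)/(log₂ n₂ − log₂ n₁) = (764 − 381)/(4.3219 − 1.5850) = 139.936 ms/bit.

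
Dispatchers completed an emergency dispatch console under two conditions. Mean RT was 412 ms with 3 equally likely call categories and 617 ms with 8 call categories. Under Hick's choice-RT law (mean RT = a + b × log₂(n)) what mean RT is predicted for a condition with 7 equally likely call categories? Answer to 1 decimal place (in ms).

Fit slope and intercept:
  b = (617 − 412) / (log₂ 8 − log₂ 3) = 205 / (3 − 1.5850) = 144.872 ms/bit
  a = 412 − 144.872 × 1.5850 = 182.383 ms
Then RT(7) = 182.383 + 144.872 × log₂ 7 = 182.383 + 144.872 × 2.8074 ≈ 589.091 ms.

589.1 ms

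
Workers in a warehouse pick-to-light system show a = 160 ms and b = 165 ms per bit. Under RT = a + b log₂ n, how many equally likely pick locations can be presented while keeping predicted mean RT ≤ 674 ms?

165·log₂ n ≤ 674 − 160 = 514, giving log₂ n ≤ 3.1152 and n ≤ 8.665. The largest whole number is 8.

8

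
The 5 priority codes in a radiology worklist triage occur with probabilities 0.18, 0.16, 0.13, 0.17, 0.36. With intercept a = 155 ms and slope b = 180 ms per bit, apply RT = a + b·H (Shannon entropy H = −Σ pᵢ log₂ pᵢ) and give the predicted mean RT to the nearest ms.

554 ms

Entropy contributions −pᵢ log₂ pᵢ: 0.4453, 0.4230, 0.3826, 0.4346, 0.5306; sum H = 2.2162 bits.
RT = a + bH = 155 + 180·2.2162 = 553.91 ms.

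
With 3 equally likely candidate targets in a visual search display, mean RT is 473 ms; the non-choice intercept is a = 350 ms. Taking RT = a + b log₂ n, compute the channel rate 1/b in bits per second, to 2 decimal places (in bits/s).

12.89 bits/s

b = (473 − 350)/log₂ 3 = 123/1.5850 = 77.604 ms per bit = 0.07760 s/bit; the reciprocal is 12.886 bits/s.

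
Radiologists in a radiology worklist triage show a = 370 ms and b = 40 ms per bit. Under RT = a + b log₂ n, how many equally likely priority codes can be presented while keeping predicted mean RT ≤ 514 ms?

12

40·log₂ n ≤ 514 − 370 = 144, giving log₂ n ≤ 3.6000 and n ≤ 12.126. The largest whole number is 12.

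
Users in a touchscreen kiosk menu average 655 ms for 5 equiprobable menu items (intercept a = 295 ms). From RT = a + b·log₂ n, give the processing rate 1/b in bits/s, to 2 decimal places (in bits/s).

b = (655 − 295)/log₂ 5 = 360/2.3219 = 155.044 ms per bit = 0.15504 s/bit; the reciprocal is 6.450 bits/s.

6.45 bits/s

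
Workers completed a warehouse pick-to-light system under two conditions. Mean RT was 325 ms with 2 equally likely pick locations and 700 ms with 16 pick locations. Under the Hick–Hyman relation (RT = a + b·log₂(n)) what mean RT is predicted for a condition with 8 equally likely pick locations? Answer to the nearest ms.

575 ms

With log₂ n on the abscissa the relation is linear; from the two conditions:
  b = (700 − 325) / (log₂ 16 − log₂ 2) = 375 / (4 − 1) = 125 ms/bit
  a = 325 − 125 × 1 = 200 ms
Then RT(8) = 200 + 125 × log₂ 8 = 200 + 125 × 3 ≈ 575.000 ms.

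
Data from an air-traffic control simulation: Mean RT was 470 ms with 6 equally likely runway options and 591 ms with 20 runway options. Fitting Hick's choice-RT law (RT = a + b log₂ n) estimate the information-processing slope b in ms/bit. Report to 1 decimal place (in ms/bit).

Slope: b = (591 − 470) / (log₂ 20 − log₂ 6) = 121/1.7370 = 69.662 ms/bit.

69.7 ms/bit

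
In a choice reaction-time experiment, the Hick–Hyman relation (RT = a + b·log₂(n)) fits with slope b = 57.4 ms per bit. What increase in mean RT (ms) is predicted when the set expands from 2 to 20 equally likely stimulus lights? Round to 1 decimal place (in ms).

The intercept a cancels: ΔRT = b·(log₂ n₂ − log₂ n₁) = b·log₂(n₂/n₁).
log₂(20) − log₂(2) = 4.3219 − 1 = 3.3219.
ΔRT = 57.4 × 3.3219 = 190.679 ms.

190.7 ms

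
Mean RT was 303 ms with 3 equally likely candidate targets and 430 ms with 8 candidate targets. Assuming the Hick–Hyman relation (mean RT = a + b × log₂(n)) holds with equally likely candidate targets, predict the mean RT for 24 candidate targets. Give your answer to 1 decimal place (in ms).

572.3 ms

RT is linear in log₂ n, so two points fix the line:
  b = (430 − 303) / (log₂ 8 − log₂ 3) = 127 / (3 − 1.5850) = 89.750 ms/bit
  a = 303 − 89.750 × 1.5850 = 160.749 ms
Then RT(24) = 160.749 + 89.750 × log₂ 24 = 160.749 + 89.750 × 4.5850 ≈ 572.251 ms.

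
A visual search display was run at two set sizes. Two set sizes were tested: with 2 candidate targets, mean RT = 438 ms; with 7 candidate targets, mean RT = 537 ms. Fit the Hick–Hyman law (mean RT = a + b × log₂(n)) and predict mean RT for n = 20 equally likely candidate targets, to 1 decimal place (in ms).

RT is linear in log₂ n, so two points fix the line:
  b = (537 − 438) / (log₂ 7 − log₂ 2) = 99 / (2.8074 − 1) = 54.776 ms/bit
  a = 438 − 54.776 × 1 = 383.224 ms
Then RT(20) = 383.224 + 54.776 × log₂ 20 = 383.224 + 54.776 × 4.3219 ≈ 619.963 ms.

620.0 ms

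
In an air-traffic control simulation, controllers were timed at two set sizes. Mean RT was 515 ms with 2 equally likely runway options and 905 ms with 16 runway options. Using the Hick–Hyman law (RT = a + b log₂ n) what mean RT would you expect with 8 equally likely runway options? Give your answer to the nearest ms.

Solve the two-equation system in a and b:
  b = (905 − 515) / (log₂ 16 − log₂ 2) = 390 / (4 − 1) = 130 ms/bit
  a = 515 − 130 × 1 = 385 ms
Then RT(8) = 385 + 130 × log₂ 8 = 385 + 130 × 3 ≈ 775.000 ms.

775 ms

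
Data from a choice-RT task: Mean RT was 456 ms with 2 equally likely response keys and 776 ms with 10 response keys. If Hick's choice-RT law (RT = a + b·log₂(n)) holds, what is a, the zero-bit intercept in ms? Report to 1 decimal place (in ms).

318.2 ms

Slope: b = (776 − 456) / (log₂ 10 − log₂ 2) = 320/2.3219 = 137.816 ms/bit.
a = RT₁ − b·log₂ n₁ = 456 − 137.816 × 1 = 318.184 ms.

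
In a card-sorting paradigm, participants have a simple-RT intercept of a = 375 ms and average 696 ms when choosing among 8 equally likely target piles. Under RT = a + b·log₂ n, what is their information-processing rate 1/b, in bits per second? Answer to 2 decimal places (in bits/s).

Choice component = 696 − 375 = 321 ms over log₂(8) = 3 bits.
b = 321 / 3 = 107.000 ms/bit, so 1/b = 9.346 bits/s.

9.35 bits/s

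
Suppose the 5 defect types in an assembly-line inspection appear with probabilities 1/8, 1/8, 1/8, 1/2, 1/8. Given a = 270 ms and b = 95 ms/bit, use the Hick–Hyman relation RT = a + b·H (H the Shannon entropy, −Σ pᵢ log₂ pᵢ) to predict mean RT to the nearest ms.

460 ms

Each term −pᵢ log₂ pᵢ: 0.125·3 + 0.125·3 + 0.125·3 + 0.5·1 + 0.125·3; summed, H = 2.000 bits.
Mean RT = a + bH = 270 + 95·2.000 = 460.00 ms.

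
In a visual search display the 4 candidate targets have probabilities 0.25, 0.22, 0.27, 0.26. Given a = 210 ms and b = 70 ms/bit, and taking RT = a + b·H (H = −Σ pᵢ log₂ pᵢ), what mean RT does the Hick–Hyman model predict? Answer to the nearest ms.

350 ms

Entropy contributions −pᵢ log₂ pᵢ: 0.5000, 0.4806, 0.5100, 0.5053; sum H = 1.9959 bits.
RT = a + bH = 210 + 70·1.9959 = 349.71 ms.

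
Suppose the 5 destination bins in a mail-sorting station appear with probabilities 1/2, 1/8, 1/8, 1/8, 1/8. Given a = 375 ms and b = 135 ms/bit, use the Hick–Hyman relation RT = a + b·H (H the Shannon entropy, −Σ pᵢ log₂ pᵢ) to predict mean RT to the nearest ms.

645 ms

H = −Σ pᵢ log₂ pᵢ = 0.5·1 + 0.125·3 + 0.125·3 + 0.125·3 + 0.125·3 = 2.000 bits.
RT = 375 + 135 × 2.000 = 645.00 ms.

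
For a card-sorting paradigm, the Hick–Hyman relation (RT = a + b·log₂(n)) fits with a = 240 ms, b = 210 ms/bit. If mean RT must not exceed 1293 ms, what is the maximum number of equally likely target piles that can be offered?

210·log₂ n ≤ 1293 − 240 = 1053, giving log₂ n ≤ 5.0143 and n ≤ 32.318. The largest whole number is 32.

32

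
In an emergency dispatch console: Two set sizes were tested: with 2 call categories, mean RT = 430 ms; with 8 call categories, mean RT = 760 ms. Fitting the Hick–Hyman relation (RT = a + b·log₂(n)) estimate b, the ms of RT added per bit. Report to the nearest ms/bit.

165 ms/bit

Slope: b = (760 − 430) / (log₂ 8 − log₂ 2) = 330/2.0000 = 165 ms/bit.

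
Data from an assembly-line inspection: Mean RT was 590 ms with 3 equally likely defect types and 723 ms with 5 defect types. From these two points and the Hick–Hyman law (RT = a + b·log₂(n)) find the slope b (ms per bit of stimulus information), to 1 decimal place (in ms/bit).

The slope on a log₂ axis is (723 − 590) / (2.3219 − 1.5850) = 180.470 ms/bit.

180.5 ms/bit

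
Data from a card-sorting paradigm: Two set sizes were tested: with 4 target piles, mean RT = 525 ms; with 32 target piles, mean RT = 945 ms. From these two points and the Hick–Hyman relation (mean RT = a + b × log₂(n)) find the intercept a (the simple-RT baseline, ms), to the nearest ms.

Slope: b = (945 − 525) / (log₂ 32 − log₂ 4) = 420/3.0000 = 140 ms/bit.
a = RT₁ − b·log₂ n₁ = 525 − 140 × 2 = 245.000 ms.

245 ms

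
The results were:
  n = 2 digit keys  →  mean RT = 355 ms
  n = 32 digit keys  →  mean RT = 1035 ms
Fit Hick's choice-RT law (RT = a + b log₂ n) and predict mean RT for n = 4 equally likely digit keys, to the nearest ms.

525 ms

Solve the two-equation system in a and b:
  b = (1035 − 355) / (log₂ 32 − log₂ 2) = 680 / (5 − 1) = 170 ms/bit
  a = 355 − 170 × 1 = 185 ms
Then RT(4) = 185 + 170 × log₂ 4 = 185 + 170 × 2 ≈ 525.000 ms.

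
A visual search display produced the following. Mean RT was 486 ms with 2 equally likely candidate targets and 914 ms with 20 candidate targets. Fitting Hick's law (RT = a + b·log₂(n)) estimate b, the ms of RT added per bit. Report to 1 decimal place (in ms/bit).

Slope: b = (914 − 486) / (log₂ 20 − log₂ 2) = 428/3.3219 = 128.841 ms/bit.

128.8 ms/bit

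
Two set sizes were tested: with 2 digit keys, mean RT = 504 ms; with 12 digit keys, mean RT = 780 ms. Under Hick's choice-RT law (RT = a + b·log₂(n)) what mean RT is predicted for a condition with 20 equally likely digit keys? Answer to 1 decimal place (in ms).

Fit slope and intercept:
  b = (780 − 504) / (log₂ 12 − log₂ 2) = 276 / (3.5850 − 1) = 106.771 ms/bit
  a = 504 − 106.771 × 1 = 397.229 ms
Then RT(20) = 397.229 + 106.771 × log₂ 20 = 397.229 + 106.771 × 4.3219 ≈ 858.687 ms.

858.7 ms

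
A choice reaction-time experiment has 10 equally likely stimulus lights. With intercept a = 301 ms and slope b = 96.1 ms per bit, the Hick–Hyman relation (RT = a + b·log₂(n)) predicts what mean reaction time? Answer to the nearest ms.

log₂(10) = 3.3219 bits, so RT = 301 + 96.1 × 3.3219 ≈ 620.237 ms.

620 ms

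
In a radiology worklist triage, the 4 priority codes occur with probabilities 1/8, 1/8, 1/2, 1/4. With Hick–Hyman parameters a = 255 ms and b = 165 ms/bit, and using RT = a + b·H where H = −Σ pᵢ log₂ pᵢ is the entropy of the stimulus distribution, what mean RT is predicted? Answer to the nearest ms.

544 ms

Each term −pᵢ log₂ pᵢ: 0.125·3 + 0.125·3 + 0.5·1 + 0.25·2; summed, H = 1.750 bits.
Mean RT = a + bH = 255 + 165·1.750 = 543.75 ms.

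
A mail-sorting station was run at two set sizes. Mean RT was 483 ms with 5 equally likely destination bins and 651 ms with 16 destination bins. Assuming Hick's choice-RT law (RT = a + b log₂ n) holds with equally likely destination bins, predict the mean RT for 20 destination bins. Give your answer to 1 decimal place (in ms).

683.2 ms

RT is linear in log₂ n, so two points fix the line:
  b = (651 − 483) / (log₂ 16 − log₂ 5) = 168 / (4 − 2.3219) = 100.115 ms/bit
  a = 483 − 100.115 × 2.3219 = 250.540 ms
Then RT(20) = 250.540 + 100.115 × log₂ 20 = 250.540 + 100.115 × 4.3219 ≈ 683.230 ms.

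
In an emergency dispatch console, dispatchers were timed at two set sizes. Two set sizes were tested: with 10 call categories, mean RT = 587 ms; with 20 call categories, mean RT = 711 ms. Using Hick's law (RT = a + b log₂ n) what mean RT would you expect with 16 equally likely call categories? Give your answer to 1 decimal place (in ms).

671.1 ms

RT is linear in log₂ n, so two points fix the line:
  b = (711 − 587) / (log₂ 20 − log₂ 10) = 124 / (4.3219 − 3.3219) = 124.000 ms/bit
  a = 587 − 124.000 × 3.3219 = 175.081 ms
Then RT(16) = 175.081 + 124.000 × log₂ 16 = 175.081 + 124.000 × 4 ≈ 671.081 ms.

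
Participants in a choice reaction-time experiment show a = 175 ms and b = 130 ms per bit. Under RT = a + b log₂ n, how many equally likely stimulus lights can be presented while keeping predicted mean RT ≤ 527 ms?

130·log₂ n ≤ 527 − 175 = 352, giving log₂ n ≤ 2.7077 and n ≤ 6.533. The largest whole number is 6.

6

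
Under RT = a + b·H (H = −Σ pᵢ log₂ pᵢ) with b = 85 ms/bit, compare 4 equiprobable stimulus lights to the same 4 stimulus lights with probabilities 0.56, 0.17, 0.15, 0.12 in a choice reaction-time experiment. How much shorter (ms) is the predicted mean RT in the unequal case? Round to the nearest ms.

27 ms

Equiprobable entropy H₀ = log₂ 4 = 2.0000 bits.
Skewed entropy H = −Σ pᵢ log₂ pᵢ = 1.6806 bits.
ΔRT = b·(H₀ − H) = 85 × 0.3194 = 27.15 ms.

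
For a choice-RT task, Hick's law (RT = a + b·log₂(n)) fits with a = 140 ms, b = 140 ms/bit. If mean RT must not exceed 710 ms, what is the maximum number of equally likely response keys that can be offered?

16

140·log₂ n ≤ 710 − 140 = 570, giving log₂ n ≤ 4.0714 and n ≤ 16.812. The largest whole number is 16.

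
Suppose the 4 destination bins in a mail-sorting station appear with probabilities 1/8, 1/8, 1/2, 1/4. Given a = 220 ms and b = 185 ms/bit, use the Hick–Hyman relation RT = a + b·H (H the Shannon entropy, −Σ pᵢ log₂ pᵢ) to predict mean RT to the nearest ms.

Each term −pᵢ log₂ pᵢ: 0.125·3 + 0.125·3 + 0.5·1 + 0.25·2; summed, H = 1.750 bits.
Mean RT = a + bH = 220 + 185·1.750 = 543.75 ms.

544 ms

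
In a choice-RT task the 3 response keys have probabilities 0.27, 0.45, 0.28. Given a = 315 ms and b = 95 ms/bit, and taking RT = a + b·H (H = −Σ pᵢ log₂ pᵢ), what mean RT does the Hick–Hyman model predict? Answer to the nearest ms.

Entropy contributions −pᵢ log₂ pᵢ: 0.5100, 0.5184, 0.5142; sum H = 1.5426 bits.
RT = a + bH = 315 + 95·1.5426 = 461.55 ms.

462 ms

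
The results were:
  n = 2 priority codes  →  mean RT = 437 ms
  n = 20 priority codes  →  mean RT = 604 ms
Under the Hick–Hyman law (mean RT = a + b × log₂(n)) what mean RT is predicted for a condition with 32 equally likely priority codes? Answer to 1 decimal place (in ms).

638.1 ms

Solve the two-equation system in a and b:
  b = (604 − 437) / (log₂ 20 − log₂ 2) = 167 / (4.3219 − 1) = 50.272 ms/bit
  a = 437 − 50.272 × 1 = 386.728 ms
Then RT(32) = 386.728 + 50.272 × log₂ 32 = 386.728 + 50.272 × 5 ≈ 638.088 ms.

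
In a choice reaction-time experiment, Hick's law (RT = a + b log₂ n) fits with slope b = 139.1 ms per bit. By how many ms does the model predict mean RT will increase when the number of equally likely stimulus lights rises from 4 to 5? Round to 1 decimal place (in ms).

Only the slope matters, since a is common to both: ΔRT = b·log₂(n₂/n₁).
log₂(5) − log₂(4) = 2.3219 − 2 = 0.3219.
ΔRT = 139.1 × 0.3219 = 44.780 ms.

44.8 ms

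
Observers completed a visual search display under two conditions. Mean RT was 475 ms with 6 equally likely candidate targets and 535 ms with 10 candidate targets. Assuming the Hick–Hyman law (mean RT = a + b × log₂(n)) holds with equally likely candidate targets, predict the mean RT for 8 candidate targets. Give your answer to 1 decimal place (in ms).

Fit slope and intercept:
  b = (535 − 475) / (log₂ 10 − log₂ 6) = 60 / (3.3219 − 2.5850) = 81.415 ms/bit
  a = 475 − 81.415 × 2.5850 = 264.545 ms
Then RT(8) = 264.545 + 81.415 × log₂ 8 = 264.545 + 81.415 × 3 ≈ 508.790 ms.

508.8 ms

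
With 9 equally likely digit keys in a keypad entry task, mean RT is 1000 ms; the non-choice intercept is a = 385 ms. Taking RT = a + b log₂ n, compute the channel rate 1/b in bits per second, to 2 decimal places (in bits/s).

Choice component = 1000 − 385 = 615 ms over log₂(9) = 3.1699 bits.
b = 615 / 3.1699 = 194.011 ms/bit, so 1/b = 5.154 bits/s.

5.15 bits/s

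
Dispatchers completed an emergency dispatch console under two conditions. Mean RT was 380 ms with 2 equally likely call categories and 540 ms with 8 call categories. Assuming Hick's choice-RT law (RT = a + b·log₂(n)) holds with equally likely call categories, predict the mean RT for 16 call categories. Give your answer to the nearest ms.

Solve the two-equation system in a and b:
  b = (540 − 380) / (log₂ 8 − log₂ 2) = 160 / (3 − 1) = 80 ms/bit
  a = 380 − 80 × 1 = 300 ms
Then RT(16) = 300 + 80 × log₂ 16 = 300 + 80 × 4 ≈ 620.000 ms.

620 ms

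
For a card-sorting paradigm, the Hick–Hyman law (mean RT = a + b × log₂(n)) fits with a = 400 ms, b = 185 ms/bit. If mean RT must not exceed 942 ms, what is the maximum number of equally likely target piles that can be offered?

7

Set 400 + 185·log₂ n ≤ 942 → log₂ n ≤ (942 − 400)/185 = 2.9297.
So n ≤ 2^2.9297 = 7.620; the largest integer n is 7.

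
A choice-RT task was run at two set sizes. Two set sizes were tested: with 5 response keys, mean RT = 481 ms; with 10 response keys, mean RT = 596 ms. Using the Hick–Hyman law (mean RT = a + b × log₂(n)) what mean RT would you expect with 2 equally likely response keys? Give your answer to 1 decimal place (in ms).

Solve the two-equation system in a and b:
  b = (596 − 481) / (log₂ 10 − log₂ 5) = 115 / (3.3219 − 2.3219) = 115.000 ms/bit
  a = 481 − 115.000 × 2.3219 = 213.978 ms
Then RT(2) = 213.978 + 115.000 × log₂ 2 = 213.978 + 115.000 × 1 ≈ 328.978 ms.

329.0 ms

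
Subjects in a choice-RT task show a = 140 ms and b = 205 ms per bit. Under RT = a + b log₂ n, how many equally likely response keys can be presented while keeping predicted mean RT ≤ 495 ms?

Information budget: (495 − 140)/205 = 1.7317 bits, so n ≤ 2^1.7317 = 3.321 → at most 3.

3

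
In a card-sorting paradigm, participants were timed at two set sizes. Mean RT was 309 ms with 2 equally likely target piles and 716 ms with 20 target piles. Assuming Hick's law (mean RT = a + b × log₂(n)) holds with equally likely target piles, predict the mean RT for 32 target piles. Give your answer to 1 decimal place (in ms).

Fit slope and intercept:
  b = (716 − 309) / (log₂ 20 − log₂ 2) = 407 / (4.3219 − 1) = 122.519 ms/bit
  a = 309 − 122.519 × 1 = 186.481 ms
Then RT(32) = 186.481 + 122.519 × log₂ 32 = 186.481 + 122.519 × 5 ≈ 799.077 ms.

799.1 ms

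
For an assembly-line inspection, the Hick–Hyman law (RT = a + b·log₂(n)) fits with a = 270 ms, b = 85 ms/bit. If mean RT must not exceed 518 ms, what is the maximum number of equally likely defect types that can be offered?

Set 270 + 85·log₂ n ≤ 518 → log₂ n ≤ (518 − 270)/85 = 2.9176.
So n ≤ 2^2.9176 = 7.556; the largest integer n is 7.

7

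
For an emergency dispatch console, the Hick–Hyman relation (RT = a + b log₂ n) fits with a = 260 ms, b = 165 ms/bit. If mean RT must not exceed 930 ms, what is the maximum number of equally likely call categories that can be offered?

16

Information budget: (930 − 260)/165 = 4.0606 bits, so n ≤ 2^4.0606 = 16.686 → at most 16.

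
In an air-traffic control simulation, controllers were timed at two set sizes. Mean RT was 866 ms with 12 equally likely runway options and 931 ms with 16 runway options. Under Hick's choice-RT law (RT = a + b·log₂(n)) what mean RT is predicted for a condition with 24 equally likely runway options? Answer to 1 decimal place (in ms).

Solve the two-equation system in a and b:
  b = (931 − 866) / (log₂ 16 − log₂ 12) = 65 / (4 − 3.5850) = 156.612 ms/bit
  a = 866 − 156.612 × 3.5850 = 304.551 ms
Then RT(24) = 304.551 + 156.612 × log₂ 24 = 304.551 + 156.612 × 4.5850 ≈ 1022.612 ms.

1022.6 ms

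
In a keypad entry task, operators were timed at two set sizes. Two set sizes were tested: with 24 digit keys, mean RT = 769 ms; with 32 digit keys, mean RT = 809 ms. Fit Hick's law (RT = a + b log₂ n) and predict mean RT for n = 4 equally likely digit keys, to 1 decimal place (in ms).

Solve the two-equation system in a and b:
  b = (809 − 769) / (log₂ 32 − log₂ 24) = 40 / (5 − 4.5850) = 96.377 ms/bit
  a = 769 − 96.377 × 4.5850 = 327.116 ms
Then RT(4) = 327.116 + 96.377 × log₂ 4 = 327.116 + 96.377 × 2 ≈ 519.869 ms.

519.9 ms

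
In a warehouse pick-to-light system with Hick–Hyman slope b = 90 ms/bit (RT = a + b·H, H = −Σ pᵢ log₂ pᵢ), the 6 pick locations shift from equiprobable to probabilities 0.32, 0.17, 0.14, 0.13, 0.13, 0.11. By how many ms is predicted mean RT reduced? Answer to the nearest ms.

10 ms

Equiprobable entropy H₀ = log₂ 6 = 2.5850 bits.
Skewed entropy H = −Σ pᵢ log₂ pᵢ = 2.4733 bits.
ΔRT = b·(H₀ − H) = 90 × 0.1117 = 10.05 ms.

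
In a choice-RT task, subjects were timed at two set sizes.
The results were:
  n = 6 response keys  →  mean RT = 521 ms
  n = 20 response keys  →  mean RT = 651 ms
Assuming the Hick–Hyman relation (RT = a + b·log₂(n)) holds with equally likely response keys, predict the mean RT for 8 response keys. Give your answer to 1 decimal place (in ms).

552.1 ms

With log₂ n on the abscissa the relation is linear; from the two conditions:
  b = (651 − 521) / (log₂ 20 − log₂ 6) = 130 / (4.3219 − 2.5850) = 74.843 ms/bit
  a = 521 − 74.843 × 2.5850 = 327.533 ms
Then RT(8) = 327.533 + 74.843 × log₂ 8 = 327.533 + 74.843 × 3 ≈ 552.063 ms.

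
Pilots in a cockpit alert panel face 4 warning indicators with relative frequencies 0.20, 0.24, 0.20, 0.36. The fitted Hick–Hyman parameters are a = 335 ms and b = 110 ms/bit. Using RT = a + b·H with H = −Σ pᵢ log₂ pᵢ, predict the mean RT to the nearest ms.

550 ms

H = 0.20·log₂(1/0.20) + 0.24·log₂(1/0.24) + 0.20·log₂(1/0.20) + 0.36·log₂(1/0.36) = 1.9535 bits.
RT = 335 + 110 × 1.9535 = 549.89 ms.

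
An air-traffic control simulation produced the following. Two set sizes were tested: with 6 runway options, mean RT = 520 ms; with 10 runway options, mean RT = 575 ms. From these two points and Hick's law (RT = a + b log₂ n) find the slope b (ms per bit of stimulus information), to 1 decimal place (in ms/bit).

b = (RT₂ − RT₁)/(log₂ n₂ − log₂ n₁) = (575 − 520)/(3.3219 − 2.5850) = 74.630 ms/bit.

74.6 ms/bit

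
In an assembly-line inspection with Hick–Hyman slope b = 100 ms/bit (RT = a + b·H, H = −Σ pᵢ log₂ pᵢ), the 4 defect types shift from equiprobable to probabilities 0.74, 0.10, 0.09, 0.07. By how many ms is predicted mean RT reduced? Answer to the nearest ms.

77 ms

Equiprobable entropy H₀ = log₂ 4 = 2.0000 bits.
Skewed entropy H = −Σ pᵢ log₂ pᵢ = 1.2349 bits.
ΔRT = b·(H₀ − H) = 100 × 0.7651 = 76.51 ms.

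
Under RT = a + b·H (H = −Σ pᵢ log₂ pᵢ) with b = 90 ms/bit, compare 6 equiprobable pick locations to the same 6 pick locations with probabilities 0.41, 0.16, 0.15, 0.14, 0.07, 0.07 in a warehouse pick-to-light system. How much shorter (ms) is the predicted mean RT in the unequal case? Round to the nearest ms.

26 ms

Equiprobable entropy H₀ = log₂ 6 = 2.5850 bits.
Skewed entropy H = −Σ pᵢ log₂ pᵢ = 2.2952 bits.
ΔRT = b·(H₀ − H) = 90 × 0.2898 = 26.08 ms.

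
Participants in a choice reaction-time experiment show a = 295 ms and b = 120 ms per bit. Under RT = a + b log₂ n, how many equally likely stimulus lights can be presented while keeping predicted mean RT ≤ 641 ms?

7

120·log₂ n ≤ 641 − 295 = 346, giving log₂ n ≤ 2.8833 and n ≤ 7.379. The largest whole number is 7.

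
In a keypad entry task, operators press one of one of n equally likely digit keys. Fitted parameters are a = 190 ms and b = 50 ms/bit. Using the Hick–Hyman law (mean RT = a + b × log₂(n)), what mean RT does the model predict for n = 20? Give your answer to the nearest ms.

406 ms

log₂(20) = 4.3219 bits, so RT = 190 + 50 × 4.3219 ≈ 406.096 ms.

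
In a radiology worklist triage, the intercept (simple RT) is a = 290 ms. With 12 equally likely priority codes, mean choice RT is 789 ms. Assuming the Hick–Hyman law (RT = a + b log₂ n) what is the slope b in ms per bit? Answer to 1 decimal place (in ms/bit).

log₂(12) = 3.5850 bits.
b = (RT − a)/log₂ n = (789 − 290) / 3.5850 = 139.193 ms/bit.

139.2 ms/bit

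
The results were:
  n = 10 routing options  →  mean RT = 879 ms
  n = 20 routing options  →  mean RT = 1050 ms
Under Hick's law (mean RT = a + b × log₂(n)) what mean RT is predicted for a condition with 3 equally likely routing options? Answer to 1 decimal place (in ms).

582.0 ms

With log₂ n on the abscissa the relation is linear; from the two conditions:
  b = (1050 − 879) / (log₂ 20 − log₂ 10) = 171 / (4.3219 − 3.3219) = 171.000 ms/bit
  a = 879 − 171.000 × 3.3219 = 310.950 ms
Then RT(3) = 310.950 + 171.000 × log₂ 3 = 310.950 + 171.000 × 1.5850 ≈ 581.979 ms.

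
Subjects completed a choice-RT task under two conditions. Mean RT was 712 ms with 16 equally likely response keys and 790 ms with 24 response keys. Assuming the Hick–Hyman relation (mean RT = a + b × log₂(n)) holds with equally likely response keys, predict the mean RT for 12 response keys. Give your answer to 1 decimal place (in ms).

RT is linear in log₂ n, so two points fix the line:
  b = (790 − 712) / (log₂ 24 − log₂ 16) = 78 / (4.5850 − 4) = 133.342 ms/bit
  a = 712 − 133.342 × 4 = 178.632 ms
Then RT(12) = 178.632 + 133.342 × log₂ 12 = 178.632 + 133.342 × 3.5850 ≈ 656.658 ms.

656.7 ms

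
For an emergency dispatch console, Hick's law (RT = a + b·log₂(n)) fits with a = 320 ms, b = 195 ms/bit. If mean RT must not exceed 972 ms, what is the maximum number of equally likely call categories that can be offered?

195·log₂ n ≤ 972 − 320 = 652, giving log₂ n ≤ 3.3436 and n ≤ 10.151. The largest whole number is 10.

10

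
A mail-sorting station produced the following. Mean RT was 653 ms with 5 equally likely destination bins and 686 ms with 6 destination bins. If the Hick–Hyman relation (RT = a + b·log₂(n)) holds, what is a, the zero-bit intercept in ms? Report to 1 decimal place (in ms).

361.7 ms

The slope on a log₂ axis is (686 − 653) / (2.5850 − 2.3219) = 125.459 ms/bit.
Intercept: a = 653 − 125.459·log₂(5) = 361.694 ms.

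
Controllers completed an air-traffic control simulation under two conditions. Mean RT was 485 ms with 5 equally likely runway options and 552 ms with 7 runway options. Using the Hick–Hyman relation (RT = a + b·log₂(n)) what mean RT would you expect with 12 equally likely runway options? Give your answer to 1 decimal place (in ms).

659.3 ms

Solve the two-equation system in a and b:
  b = (552 − 485) / (log₂ 7 − log₂ 5) = 67 / (2.8074 − 2.3219) = 138.023 ms/bit
  a = 485 − 138.023 × 2.3219 = 164.521 ms
Then RT(12) = 164.521 + 138.023 × log₂ 12 = 164.521 + 138.023 × 3.5850 ≈ 659.328 ms.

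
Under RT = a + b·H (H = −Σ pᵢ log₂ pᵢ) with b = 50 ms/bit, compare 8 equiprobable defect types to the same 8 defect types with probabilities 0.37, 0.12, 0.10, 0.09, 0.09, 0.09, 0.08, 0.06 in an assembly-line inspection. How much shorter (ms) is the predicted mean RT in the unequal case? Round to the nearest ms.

The RT saving is b·ΔH. Equiprobable H₀ = log₂(8) = 3.0000 bits; with the given probabilities H = 2.7030 bits.
b·(H₀ − H) = 50 × (3.0000 − 2.7030) = 14.85 ms.

15 ms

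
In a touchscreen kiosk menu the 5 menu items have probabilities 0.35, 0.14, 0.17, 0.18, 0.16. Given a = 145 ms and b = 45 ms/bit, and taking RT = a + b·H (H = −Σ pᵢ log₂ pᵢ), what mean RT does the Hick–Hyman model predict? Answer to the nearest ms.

Entropy contributions −pᵢ log₂ pᵢ: 0.5301, 0.3971, 0.4346, 0.4453, 0.4230; sum H = 2.2301 bits.
RT = a + bH = 145 + 45·2.2301 = 245.36 ms.

245 ms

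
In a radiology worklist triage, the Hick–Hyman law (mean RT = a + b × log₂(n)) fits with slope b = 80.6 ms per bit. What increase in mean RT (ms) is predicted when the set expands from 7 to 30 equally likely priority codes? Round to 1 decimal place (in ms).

The intercept a cancels: ΔRT = b·(log₂ n₂ − log₂ n₁) = b·log₂(n₂/n₁).
log₂(30) − log₂(7) = 4.9069 − 2.8074 = 2.0995.
ΔRT = 80.6 × 2.0995 = 169.223 ms.

169.2 ms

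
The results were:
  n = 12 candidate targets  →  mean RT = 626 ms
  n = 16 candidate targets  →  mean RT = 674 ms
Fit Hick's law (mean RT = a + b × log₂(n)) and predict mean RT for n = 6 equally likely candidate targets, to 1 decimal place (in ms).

Fit slope and intercept:
  b = (674 − 626) / (log₂ 16 − log₂ 12) = 48 / (4 − 3.5850) = 115.652 ms/bit
  a = 626 − 115.652 × 3.5850 = 211.391 ms
Then RT(6) = 211.391 + 115.652 × log₂ 6 = 211.391 + 115.652 × 2.5850 ≈ 510.348 ms.

510.3 ms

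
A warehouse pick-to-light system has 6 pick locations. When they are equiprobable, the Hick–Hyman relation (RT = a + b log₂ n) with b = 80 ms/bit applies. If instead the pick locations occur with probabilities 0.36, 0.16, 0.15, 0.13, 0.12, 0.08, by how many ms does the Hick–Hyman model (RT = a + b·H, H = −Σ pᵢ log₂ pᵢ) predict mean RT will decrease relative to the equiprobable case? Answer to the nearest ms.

The RT saving is b·ΔH. Equiprobable H₀ = log₂(6) = 2.5850 bits; with the given probabilities H = 2.4054 bits.
b·(H₀ − H) = 80 × (2.5850 − 2.4054) = 14.37 ms.

14 ms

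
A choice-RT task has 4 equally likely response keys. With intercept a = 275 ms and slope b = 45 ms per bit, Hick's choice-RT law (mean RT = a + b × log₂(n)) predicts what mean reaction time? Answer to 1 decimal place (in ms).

log₂(4) = 2 bits, so RT = 275 + 45 × 2 ≈ 365.000 ms.

365.0 ms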